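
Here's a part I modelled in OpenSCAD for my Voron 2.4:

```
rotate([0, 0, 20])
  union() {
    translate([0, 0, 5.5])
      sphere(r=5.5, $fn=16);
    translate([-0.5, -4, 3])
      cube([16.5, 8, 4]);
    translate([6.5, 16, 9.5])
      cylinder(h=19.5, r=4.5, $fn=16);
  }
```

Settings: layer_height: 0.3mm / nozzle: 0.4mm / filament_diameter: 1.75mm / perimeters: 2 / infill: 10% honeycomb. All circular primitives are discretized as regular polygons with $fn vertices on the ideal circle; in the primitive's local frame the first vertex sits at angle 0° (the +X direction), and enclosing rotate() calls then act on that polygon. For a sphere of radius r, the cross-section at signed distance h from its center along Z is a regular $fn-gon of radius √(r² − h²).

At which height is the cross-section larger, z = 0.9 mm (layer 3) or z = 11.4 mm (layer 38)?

Layer 3 (z = 0.9): the sphere: section is a regular 16-gon, circumradius = √(r²−h²) = √(5.5²−4.6²) = 3.015 (area = (16/2)·3.015²·sin(360°/16) = 27.83 mm²); the cube at (-0.5, -4) does not reach this height (z outside [3, 7]); the cylinder at (6.5, 16) is absent (z outside [9.5, 29]); Taking the union: only the r=5.5 sphere is present, so the union is just that shape — area = 27.83 mm²; (whole slice rotated 20° about Z — lengths, areas and connectivity unchanged). So its area = 27.83 mm². Layer 38 (z = 11.4): the sphere does not reach this height (|z−center|=5.900 > r=5.5); the cube at (-0.5, -4) does not reach this height (z outside [3, 7]); the r=4.5 cylinder at (6.5, 16) contributes a regular 16-gon of circumradius 4.5 (area = (16/2)·4.500²·sin(360°/16) = 61.99 mm²); Taking the union: only the r=4.5 cylinder at (6.5, 16) is present, so the union is just that shape — area = 61.99 mm²; (whole slice rotated 20° about Z — lengths, areas and connectivity unchanged). So its area = 61.99 mm². Layer 38 is larger (61.99 vs 27.83 mm²).

layer 38 (z = 11.4 mm)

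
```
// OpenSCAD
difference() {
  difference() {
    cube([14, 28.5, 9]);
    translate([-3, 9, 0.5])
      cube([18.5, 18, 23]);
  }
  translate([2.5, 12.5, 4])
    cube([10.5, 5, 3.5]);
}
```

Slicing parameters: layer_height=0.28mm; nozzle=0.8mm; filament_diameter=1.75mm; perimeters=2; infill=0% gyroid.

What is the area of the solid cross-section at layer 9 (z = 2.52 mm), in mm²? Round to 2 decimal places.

147.00 mm²

At z = 2.52 mm: the cube is present — its section is the full 14×28.5 rectangle (area 399.00 mm²); the 18.5×18 cube at (-3, 9) contributes its full rectangle (area 333.00 mm²); Subtracting the remaining from the first: starting from the 14×28.5 cube (399.00 mm²), the 18.5×18 cube at (-3, 9) partially overlaps it — only the 252.00 mm² overlap (of its 333.00 mm²) is removed, clipping the outline — area = 147.00 mm²; the cube at (2.5, 12.5) does not reach this height (z outside [4, 7.5]); After the difference (first − rest): none of the subtracted shapes is present at this height, so the result so far is unchanged — area = 147.00 mm². Overall, the cross-section has 2 separate islands. Net area = 147.00 mm².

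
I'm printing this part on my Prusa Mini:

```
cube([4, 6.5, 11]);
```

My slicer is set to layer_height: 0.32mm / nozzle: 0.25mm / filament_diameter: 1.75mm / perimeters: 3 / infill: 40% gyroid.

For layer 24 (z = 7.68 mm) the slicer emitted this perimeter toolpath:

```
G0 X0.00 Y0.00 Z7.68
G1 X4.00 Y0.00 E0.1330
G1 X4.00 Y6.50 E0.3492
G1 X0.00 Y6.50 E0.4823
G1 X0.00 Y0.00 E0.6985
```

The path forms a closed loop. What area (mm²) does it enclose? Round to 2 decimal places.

Apply the shoelace formula to the sequence of (X, Y) vertices; enclosed area = 26.00 mm².

26.00 mm²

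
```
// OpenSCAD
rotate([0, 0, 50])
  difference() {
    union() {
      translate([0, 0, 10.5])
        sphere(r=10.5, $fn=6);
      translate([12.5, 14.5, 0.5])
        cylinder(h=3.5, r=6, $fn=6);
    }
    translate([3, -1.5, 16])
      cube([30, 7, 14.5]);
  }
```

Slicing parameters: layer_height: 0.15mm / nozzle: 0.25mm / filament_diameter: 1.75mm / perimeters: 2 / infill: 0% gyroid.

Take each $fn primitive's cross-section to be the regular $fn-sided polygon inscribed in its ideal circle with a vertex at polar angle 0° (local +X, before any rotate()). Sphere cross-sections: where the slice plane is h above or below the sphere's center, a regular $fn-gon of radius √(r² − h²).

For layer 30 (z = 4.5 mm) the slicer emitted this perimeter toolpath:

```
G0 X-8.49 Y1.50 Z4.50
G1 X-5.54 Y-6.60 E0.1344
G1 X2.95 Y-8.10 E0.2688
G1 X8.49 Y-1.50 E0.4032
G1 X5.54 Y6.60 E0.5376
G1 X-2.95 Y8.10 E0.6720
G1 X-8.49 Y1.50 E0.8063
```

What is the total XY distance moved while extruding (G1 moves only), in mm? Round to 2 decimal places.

51.72 mm

Sum the Euclidean lengths of each G1 segment: total = 51.72 mm.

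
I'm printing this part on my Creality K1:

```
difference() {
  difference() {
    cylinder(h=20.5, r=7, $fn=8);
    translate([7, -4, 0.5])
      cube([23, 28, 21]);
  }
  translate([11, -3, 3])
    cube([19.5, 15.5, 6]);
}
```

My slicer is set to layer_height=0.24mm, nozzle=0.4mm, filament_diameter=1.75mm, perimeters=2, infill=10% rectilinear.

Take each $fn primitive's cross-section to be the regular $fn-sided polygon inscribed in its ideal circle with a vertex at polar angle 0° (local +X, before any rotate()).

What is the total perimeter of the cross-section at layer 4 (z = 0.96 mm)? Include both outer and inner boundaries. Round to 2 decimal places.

42.86 mm

At z = 0.96 mm: the r=7 cylinder contributes a regular 8-gon of circumradius 7 (perimeter = 2·8·7.000·sin(180°/8) = 42.86 mm); the 23×28 cube at (7, -4) contributes its full rectangle (perimeter 102.00 mm); Taking the first minus the rest: starting from the r=7 cylinder, the 23×28 cube at (7, -4) misses the remaining region (no effect) — boundary = 42.86 mm; the cube at (11, -3) is absent (z outside [3, 9]); After the difference (first − rest): none of the subtracted shapes is present at this height, so that combined region is unchanged — boundary = 42.86 mm. Overall, the cross-section is a single solid region. Total boundary length (outer) = 42.86 mm.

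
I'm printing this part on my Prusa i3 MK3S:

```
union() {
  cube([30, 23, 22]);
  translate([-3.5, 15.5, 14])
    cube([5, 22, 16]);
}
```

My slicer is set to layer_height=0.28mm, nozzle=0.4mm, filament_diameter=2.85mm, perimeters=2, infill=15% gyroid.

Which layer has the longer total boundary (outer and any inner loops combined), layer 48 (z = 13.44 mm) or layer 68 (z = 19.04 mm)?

layer 68 (z = 19.04 mm)

Layer 48 (z = 13.44): the cube (footprint 30×23) is included at this height (perimeter 106.00 mm); the cube at (-3.5, 15.5) does not reach this height (z outside [14, 30]); Combining (union): only the 30×23 cube is present, so the union is just that shape — boundary = 106.00 mm. So its perimeter = 106.00 mm. Layer 68 (z = 19.04): the 30×23 cube contributes its full rectangle (perimeter 106.00 mm); the 5×22 cube at (-3.5, 15.5) contributes its full rectangle (perimeter 54.00 mm); Merging all regions: the regions partially overlap (shared area 11.25 mm²), so the edge portions inside another operand are dropped and the merged outline is re-measured after clipping — boundary = 142.00 mm. So its perimeter = 142.00 mm. Layer 68 is larger (142.00 vs 106.00 mm).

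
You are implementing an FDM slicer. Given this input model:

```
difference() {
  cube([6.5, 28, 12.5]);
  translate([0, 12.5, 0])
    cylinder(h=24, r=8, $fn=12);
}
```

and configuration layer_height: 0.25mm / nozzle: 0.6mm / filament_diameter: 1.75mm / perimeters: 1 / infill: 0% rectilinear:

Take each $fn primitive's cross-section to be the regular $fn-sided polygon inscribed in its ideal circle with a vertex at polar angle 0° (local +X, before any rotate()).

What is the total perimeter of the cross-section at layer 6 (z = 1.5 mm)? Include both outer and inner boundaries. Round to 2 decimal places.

59.50 mm

At z = 1.5 mm: the cube (footprint 6.5×28) is included at this height (perimeter 69.00 mm); the r=8 cylinder at (0, 12.5) gives a regular 12-gon of circumradius 8 (constant along its height) (perimeter = 2·12·8.000·sin(180°/12) = 49.69 mm); After the difference (first − rest): starting from the 6.5×28 cube, the r=8 cylinder at (0, 12.5) partially overlaps it — only the 88.10 mm² overlap (of its 192.00 mm²) is removed, clipping the outline — boundary = 59.50 mm. Overall, the cross-section has 2 separate islands. Total boundary length (outer) = 59.50 mm.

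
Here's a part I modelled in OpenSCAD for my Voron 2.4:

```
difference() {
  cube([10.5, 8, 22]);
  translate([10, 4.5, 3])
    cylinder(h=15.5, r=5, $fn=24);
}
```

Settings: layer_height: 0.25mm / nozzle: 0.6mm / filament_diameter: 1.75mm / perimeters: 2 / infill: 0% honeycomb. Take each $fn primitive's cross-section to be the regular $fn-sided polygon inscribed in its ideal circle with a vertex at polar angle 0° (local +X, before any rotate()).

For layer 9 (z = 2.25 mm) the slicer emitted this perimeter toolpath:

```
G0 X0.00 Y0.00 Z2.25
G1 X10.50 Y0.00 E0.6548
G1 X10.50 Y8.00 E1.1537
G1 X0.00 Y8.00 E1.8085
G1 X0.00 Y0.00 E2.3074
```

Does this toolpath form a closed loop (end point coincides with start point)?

Start point (G0): (0.00, 0.00). End point (last G1): the path returns to the start — closed.

yes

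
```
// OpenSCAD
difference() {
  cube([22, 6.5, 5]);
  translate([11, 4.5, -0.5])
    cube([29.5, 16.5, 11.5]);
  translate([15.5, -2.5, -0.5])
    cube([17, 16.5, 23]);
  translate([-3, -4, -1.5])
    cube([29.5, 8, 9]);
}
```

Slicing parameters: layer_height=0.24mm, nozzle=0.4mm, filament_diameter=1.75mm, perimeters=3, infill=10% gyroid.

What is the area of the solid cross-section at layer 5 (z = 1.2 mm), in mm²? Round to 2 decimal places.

29.75 mm²

At z = 1.2 mm: the cube (footprint 22×6.5) is included at this height (area 143.00 mm²); the cube at (11, 4.5) (footprint 29.5×16.5) is included at this height (area 486.75 mm²); the 17×16.5 cube at (15.5, -2.5) contributes its full rectangle (area 280.50 mm²); the cube at (-3, -4) is present — its section is the full 29.5×8 rectangle (area 236.00 mm²); Taking the first minus the rest: starting from the 22×6.5 cube (143.00 mm²), the 29.5×16.5 cube at (11, 4.5) partially overlaps it — only the 22.00 mm² overlap (of its 486.75 mm²) is removed, clipping the outline; the 17×16.5 cube at (15.5, -2.5) partially overlaps it — only the 29.25 mm² overlap (of its 280.50 mm²) is removed, clipping the outline; the 29.5×8 cube at (-3, -4) partially overlaps it — only the 62.00 mm² overlap (of its 236.00 mm²) is removed, clipping the outline — area = 29.75 mm². Overall, the cross-section is a single solid region. Net area = 29.75 mm².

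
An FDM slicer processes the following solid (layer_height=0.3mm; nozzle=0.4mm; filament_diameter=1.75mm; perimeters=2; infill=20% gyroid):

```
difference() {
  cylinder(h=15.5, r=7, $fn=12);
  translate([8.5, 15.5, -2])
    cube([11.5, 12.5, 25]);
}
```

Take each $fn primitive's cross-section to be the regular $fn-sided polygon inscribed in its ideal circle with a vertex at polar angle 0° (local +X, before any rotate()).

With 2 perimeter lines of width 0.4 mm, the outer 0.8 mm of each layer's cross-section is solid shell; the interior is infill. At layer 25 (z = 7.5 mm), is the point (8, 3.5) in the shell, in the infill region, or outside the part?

outside

At z = 7.5 mm: the cylinder: section is a regular 12-gon, circumradius r=7; the cube at (8.5, 15.5) is present — its section is the full 11.5×12.5 rectangle; Subtracting the remaining from the first: starting from the r=7 cylinder, the 11.5×12.5 cube at (8.5, 15.5) misses the remaining region (no effect) — 1 connected region. Overall, the cross-section is a single solid region. The nearest boundary edge runs (6.06, 3.50)→(7.00, 0.00); distance from the point to it = 1.87 mm. The point is not inside any of the regions above, so it lies outside the cross-section (1.87 mm from the nearest boundary).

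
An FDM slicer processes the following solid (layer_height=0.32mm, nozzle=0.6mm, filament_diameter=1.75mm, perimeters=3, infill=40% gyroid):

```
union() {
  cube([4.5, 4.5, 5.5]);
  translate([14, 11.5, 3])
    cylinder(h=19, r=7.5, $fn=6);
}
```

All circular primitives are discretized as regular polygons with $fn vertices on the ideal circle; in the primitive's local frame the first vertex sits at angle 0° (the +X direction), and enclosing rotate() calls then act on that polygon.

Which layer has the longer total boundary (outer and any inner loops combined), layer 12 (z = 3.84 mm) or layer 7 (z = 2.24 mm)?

layer 12 (z = 3.84 mm)

Layer 12 (z = 3.84): the cube (footprint 4.5×4.5) is included at this height (perimeter 18.00 mm); the r=7.5 cylinder at (14, 11.5) gives a regular 6-gon of circumradius 7.5 (constant along its height) (perimeter = 2·6·7.500·sin(180°/6) = 45.00 mm); Combining (union): the 2 present regions are separate (no shared area or edge), so areas and boundary lengths simply add and each stays a separate island — boundary = 63.00 mm. So its perimeter = 63.00 mm. Layer 7 (z = 2.24): the cube (footprint 4.5×4.5) is included at this height (perimeter 18.00 mm); the cylinder at (14, 11.5) does not reach this height (z outside [3, 22]); Combining (union): only the 4.5×4.5 cube is present, so the union is just that shape — boundary = 18.00 mm. So its perimeter = 18.00 mm. Layer 12 is larger (63.00 vs 18.00 mm).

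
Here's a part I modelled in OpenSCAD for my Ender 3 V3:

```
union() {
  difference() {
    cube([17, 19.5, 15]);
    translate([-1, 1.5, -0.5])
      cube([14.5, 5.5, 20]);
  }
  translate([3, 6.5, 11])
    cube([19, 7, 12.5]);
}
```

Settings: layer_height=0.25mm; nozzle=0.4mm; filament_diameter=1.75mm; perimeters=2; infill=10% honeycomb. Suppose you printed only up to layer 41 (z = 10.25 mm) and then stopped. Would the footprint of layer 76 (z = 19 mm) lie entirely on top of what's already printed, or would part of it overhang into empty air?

Compare the two slices. At z = 10.25: the 17×19.5 cube contributes its full rectangle (area 331.50 mm²); the 14.5×5.5 cube at (-1, 1.5) contributes its full rectangle (area 79.75 mm²); Taking the first minus the rest: starting from the 17×19.5 cube (331.50 mm²), the 14.5×5.5 cube at (-1, 1.5) partially overlaps it — only the 74.25 mm² overlap (of its 79.75 mm²) is removed, clipping the outline — area = 257.25 mm²; the cube at (3, 6.5) is not intersected at this z (z outside [11, 23.5]); Combining (union): only that combined region is present, so the union is just that shape — area = 257.25 mm². At z = 19: the cube is absent (z outside [0, 15]); the cube at (-1, 1.5) is present — its section is the full 14.5×5.5 rectangle (area 79.75 mm²); Taking the first minus the rest: the first operand is absent here, so nothing remains; the 19×7 cube at (3, 6.5) contributes its full rectangle (area 133.00 mm²); Combining (union): only the 19×7 cube at (3, 6.5) is present, so the union is just that shape — area = 133.00 mm². Checking containment: at z = 19 the cross-section extends beyond the z = 10.25 cross-section by about 40.25 mm².

part overhangs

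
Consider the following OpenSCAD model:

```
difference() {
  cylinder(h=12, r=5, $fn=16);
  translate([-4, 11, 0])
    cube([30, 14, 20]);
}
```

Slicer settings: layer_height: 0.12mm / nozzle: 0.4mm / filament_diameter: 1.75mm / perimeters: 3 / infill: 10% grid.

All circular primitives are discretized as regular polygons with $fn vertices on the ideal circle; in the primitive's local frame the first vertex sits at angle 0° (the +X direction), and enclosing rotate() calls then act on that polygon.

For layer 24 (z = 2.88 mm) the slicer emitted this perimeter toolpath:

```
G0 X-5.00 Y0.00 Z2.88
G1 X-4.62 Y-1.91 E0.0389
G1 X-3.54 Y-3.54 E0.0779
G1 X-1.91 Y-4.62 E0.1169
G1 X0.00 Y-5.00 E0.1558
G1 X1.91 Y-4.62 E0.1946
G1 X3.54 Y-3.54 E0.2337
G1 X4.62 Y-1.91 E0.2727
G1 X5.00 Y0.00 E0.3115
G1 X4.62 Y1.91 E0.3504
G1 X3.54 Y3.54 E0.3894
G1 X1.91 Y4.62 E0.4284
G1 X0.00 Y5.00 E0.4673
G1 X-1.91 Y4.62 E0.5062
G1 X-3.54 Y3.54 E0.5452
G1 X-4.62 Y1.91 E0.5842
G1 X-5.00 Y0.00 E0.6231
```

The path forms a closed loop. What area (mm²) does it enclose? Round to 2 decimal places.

76.57 mm²

Apply the shoelace formula to the sequence of (X, Y) vertices; enclosed area = 76.57 mm².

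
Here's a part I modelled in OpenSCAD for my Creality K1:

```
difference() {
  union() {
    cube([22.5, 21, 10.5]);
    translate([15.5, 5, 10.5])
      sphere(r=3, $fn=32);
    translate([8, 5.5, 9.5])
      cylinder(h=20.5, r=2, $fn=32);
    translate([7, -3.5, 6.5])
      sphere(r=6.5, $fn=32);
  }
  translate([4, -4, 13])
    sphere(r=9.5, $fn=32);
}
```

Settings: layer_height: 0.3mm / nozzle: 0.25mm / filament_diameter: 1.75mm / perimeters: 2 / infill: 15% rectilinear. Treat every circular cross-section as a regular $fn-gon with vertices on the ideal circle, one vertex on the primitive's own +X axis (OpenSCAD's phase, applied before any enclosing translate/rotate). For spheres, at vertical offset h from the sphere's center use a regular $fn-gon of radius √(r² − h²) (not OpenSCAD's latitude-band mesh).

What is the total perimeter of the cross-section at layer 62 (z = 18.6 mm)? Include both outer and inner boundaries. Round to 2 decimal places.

12.55 mm

At z = 18.6 mm: the cube is absent (z outside [0, 10.5]); the sphere at (15.5, 5) is not intersected at this z (|z−center|=8.100 > r=3); the cylinder at (8, 5.5): section is a regular 32-gon, circumradius r=2 (perimeter = 2·32·2.000·sin(180°/32) = 12.55 mm); the sphere at (7, -3.5) does not reach this height (|z−center|=12.100 > r=6.5); Taking the union: only the r=2 cylinder at (8, 5.5) is present, so the union is just that shape — boundary = 12.55 mm; the r=9.5 sphere at (4, -4) contributes a regular 32-gon of circumradius √(9.5²−5.6²) = 7.674 (perimeter = 2·32·7.674·sin(180°/32) = 48.14 mm); Subtracting the remaining from the first: starting from that combined region, the r=9.5 sphere at (4, -4) misses the remaining region (no effect) — boundary = 12.55 mm. Overall, the cross-section is a single solid region. Total boundary length (outer) = 12.55 mm.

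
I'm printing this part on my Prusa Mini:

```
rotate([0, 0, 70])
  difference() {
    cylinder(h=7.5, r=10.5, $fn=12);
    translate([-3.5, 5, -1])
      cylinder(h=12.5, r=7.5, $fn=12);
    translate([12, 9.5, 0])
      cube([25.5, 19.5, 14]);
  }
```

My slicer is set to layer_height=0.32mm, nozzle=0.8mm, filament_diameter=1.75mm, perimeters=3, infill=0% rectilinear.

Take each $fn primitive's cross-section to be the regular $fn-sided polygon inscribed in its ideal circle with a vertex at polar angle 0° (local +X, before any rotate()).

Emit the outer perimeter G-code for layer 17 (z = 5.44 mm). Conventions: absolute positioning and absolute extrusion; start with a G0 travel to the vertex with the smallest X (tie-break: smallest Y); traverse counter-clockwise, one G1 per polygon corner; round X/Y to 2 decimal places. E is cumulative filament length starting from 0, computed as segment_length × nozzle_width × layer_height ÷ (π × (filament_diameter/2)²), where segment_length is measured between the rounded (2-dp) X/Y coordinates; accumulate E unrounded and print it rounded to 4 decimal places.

At z = 5.44 mm: the r=10.5 cylinder gives a regular 12-gon of circumradius 10.5 (constant along its height); the cylinder at (-3.5, 5): section is a regular 12-gon, circumradius r=7.5; the cube at (12, 9.5) is present — its section is the full 25.5×19.5 rectangle; After the difference (first − rest): starting from the r=10.5 cylinder, the r=7.5 cylinder at (-3.5, 5) partially overlaps it — only the 131.30 mm² overlap (of its 168.75 mm²) is removed, clipping the outline; the 25.5×19.5 cube at (12, 9.5) misses the remaining region (no effect) — 1 connected region; (whole slice rotated 70° about Z — lengths, areas and connectivity unchanged). The outline is a single polygon with 18 vertices. Extrusion per mm of travel: 0.8 × 0.32 / (π × 0.875²) = 0.106432. Accumulating E over each segment gives final E = 7.9008.

G0 X-8.86 Y5.03 Z5.44
G1 X-7.20 Y5.81 E0.1952
G1 X-3.33 Y5.47 E0.6087
G1 X-0.15 Y3.24 E1.0221
G1 X1.49 Y-0.28 E1.4354
G1 X1.15 Y-4.14 E1.8478
G1 X-1.07 Y-7.32 E2.2606
G1 X-4.59 Y-8.96 E2.6739
G1 X-4.92 Y-8.94 E2.7091
G1 X-3.59 Y-9.87 E2.8818
G1 X1.82 Y-10.34 E3.4598
G1 X6.75 Y-8.04 E4.0388
G1 X9.87 Y-3.59 E4.6172
G1 X10.34 Y1.82 E5.1952
G1 X8.04 Y6.75 E5.7742
G1 X3.59 Y9.87 E6.3526
G1 X-1.82 Y10.34 E6.9306
G1 X-6.75 Y8.04 E7.5096
G1 X-8.86 Y5.03 E7.9008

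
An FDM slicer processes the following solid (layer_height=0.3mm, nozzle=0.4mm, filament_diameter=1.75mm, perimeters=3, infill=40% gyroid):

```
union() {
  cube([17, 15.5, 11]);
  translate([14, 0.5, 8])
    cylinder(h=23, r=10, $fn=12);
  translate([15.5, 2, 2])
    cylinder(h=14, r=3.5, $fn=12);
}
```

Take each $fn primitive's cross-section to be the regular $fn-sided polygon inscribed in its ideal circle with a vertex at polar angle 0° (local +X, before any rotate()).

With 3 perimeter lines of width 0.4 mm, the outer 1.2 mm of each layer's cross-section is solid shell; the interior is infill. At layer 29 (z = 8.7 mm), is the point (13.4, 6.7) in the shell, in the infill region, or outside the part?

infill

At z = 8.7 mm: the cube is present — its section is the full 17×15.5 rectangle; the cylinder at (14, 0.5): section is a regular 12-gon, circumradius r=10; the cylinder at (15.5, 2): section is a regular 12-gon, circumradius r=3.5; Taking the union: the regions partially overlap (shared area 147.01 mm²), so overlapping operands fuse into one piece — 1 connected region. Overall, the cross-section is a single solid region. The nearest boundary edge runs (17.00, 15.50)→(17.00, 9.70); distance from the point to it = 4.68 mm. The point is inside the cross-section and 4.68 mm from the nearest boundary — more than the 1.2 mm shell width (3 × 0.4), so it's in the infill interior.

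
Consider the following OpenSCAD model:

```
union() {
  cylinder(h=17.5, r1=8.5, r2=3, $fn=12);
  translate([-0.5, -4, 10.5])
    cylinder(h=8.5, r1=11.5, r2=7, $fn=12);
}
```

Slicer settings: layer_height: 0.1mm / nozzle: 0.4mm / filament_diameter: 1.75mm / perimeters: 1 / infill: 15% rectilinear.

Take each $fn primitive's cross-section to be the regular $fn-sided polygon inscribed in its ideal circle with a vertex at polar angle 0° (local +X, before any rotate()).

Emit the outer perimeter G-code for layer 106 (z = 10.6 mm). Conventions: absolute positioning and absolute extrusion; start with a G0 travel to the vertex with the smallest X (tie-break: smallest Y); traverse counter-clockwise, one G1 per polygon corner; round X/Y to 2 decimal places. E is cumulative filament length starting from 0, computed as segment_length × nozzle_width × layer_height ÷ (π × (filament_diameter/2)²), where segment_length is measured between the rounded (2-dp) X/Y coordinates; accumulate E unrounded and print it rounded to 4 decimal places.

At z = 10.6 mm: the cone: at t=0.606 of its height the radius interpolates to r₁+(r₂−r₁)t = 5.169, giving a regular 12-gon of that circumradius; the cone at (-0.5, -4): at t=0.012 of its height the radius interpolates to r₁+(r₂−r₁)t = 11.447, giving a regular 12-gon of that circumradius; Taking the union: the cone lies entirely inside the cone at (-0.5, -4), so the union is just the cone at (-0.5, -4) — 1 connected region. The outline is a single polygon with 12 vertices. Extrusion per mm of travel: 0.4 × 0.1 / (π × 0.875²) = 0.016630. Accumulating E over each segment gives final E = 1.1823.

G0 X-11.95 Y-4.00 Z10.60
G1 X-10.41 Y-9.72 E0.0985
G1 X-6.22 Y-13.91 E0.1971
G1 X-0.50 Y-15.45 E0.2956
G1 X5.22 Y-13.91 E0.3941
G1 X9.41 Y-9.72 E0.4926
G1 X10.95 Y-4.00 E0.5911
G1 X9.41 Y1.72 E0.6896
G1 X5.22 Y5.91 E0.7882
G1 X-0.50 Y7.45 E0.8867
G1 X-6.22 Y5.91 E0.9852
G1 X-10.41 Y1.72 E1.0837
G1 X-11.95 Y-4.00 E1.1823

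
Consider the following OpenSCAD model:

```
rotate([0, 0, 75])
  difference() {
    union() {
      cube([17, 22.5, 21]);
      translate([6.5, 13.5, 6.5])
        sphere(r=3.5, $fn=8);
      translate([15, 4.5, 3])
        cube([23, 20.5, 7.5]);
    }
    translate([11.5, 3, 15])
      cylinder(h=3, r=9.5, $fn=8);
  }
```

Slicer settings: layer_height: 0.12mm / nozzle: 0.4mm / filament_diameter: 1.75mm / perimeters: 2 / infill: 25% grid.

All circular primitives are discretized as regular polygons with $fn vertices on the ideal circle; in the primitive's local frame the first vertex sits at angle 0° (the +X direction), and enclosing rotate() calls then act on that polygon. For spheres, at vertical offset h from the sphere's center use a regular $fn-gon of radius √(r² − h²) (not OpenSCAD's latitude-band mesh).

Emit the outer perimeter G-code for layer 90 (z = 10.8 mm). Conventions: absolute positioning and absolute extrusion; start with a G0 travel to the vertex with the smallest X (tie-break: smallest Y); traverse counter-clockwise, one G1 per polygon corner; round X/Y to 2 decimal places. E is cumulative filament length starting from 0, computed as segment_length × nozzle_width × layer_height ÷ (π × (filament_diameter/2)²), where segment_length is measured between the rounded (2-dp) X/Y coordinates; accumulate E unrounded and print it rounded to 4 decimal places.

At z = 10.8 mm: the cube is present — its section is the full 17×22.5 rectangle; the sphere at (6.5, 13.5) does not reach this height (|z−center|=4.300 > r=3.5); the cube at (15, 4.5) does not reach this height (z outside [3, 10.5]); Combining (union): only the 17×22.5 cube is present, so the union is just that shape — 1 connected region; the cylinder at (11.5, 3) does not reach this height (z outside [15, 18]); After the difference (first − rest): none of the subtracted shapes is present at this height, so that combined region is unchanged — 1 connected region; (whole slice rotated 75° about Z — lengths, areas and connectivity unchanged). The outline is a single polygon with 4 vertices. Extrusion per mm of travel: 0.4 × 0.12 / (π × 0.875²) = 0.019956. Accumulating E over each segment gives final E = 1.5763.

G0 X-21.73 Y5.82 Z10.80
G1 X0.00 Y0.00 E0.4489
G1 X4.40 Y16.42 E0.7882
G1 X-17.33 Y22.24 E1.2371
G1 X-21.73 Y5.82 E1.5763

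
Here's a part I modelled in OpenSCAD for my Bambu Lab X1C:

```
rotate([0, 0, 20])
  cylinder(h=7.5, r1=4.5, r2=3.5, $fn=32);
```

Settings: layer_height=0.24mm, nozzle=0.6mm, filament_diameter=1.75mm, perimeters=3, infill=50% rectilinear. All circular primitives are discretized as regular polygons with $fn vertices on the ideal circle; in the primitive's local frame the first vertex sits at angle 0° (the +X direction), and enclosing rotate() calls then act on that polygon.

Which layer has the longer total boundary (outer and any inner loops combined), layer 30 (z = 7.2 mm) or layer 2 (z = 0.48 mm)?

layer 2 (z = 0.48 mm)

Layer 30 (z = 7.2): the cone (r1=4.5→r2=3.5) has section circumradius 3.540 here — a regular 32-gon (perimeter = 2·32·3.540·sin(180°/32) = 22.21 mm); (rotated 20° about Z; rotation is an isometry so areas/perimeters/island counts are preserved). So its perimeter = 22.21 mm. Layer 2 (z = 0.48): the cone (r1=4.5→r2=3.5) has section circumradius 4.436 here — a regular 32-gon (perimeter = 2·32·4.436·sin(180°/32) = 27.83 mm); (rotated 20° about Z; rotation is an isometry so areas/perimeters/island counts are preserved). So its perimeter = 27.83 mm. Layer 2 is larger (27.83 vs 22.21 mm).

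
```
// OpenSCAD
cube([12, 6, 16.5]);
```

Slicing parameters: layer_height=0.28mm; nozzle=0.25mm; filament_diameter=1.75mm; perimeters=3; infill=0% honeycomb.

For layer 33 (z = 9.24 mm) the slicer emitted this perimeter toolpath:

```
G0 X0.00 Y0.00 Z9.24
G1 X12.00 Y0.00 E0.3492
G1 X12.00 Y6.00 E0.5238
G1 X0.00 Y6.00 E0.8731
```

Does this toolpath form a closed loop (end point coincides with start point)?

Start point (G0): (0.00, 0.00). End point (last G1): the path does not return to the start — open.

no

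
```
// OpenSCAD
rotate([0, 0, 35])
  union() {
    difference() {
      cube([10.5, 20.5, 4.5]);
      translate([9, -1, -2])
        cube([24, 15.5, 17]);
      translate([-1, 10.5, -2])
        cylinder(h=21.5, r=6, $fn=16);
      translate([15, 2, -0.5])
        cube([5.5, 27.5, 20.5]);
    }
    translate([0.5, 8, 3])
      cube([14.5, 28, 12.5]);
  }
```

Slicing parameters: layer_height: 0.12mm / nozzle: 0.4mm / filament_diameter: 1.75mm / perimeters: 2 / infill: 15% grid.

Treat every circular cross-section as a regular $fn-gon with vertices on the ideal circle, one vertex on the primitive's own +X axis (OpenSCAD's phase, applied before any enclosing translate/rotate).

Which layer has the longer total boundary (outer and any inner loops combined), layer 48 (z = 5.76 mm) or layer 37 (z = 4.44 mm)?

layer 37 (z = 4.44 mm)

Layer 48 (z = 5.76): the cube is not intersected at this z (z outside [0, 4.5]); the cube at (9, -1) is present — its section is the full 24×15.5 rectangle (perimeter 79.00 mm); the cylinder at (-1, 10.5): section is a regular 16-gon, circumradius r=6 (perimeter = 2·16·6.000·sin(180°/16) = 37.46 mm); the cube at (15, 2) is present — its section is the full 5.5×27.5 rectangle (perimeter 66.00 mm); Subtracting the remaining from the first: the first operand is absent here, so nothing remains; the 14.5×28 cube at (0.5, 8) contributes its full rectangle (perimeter 85.00 mm); Combining (union): only the 14.5×28 cube at (0.5, 8) is present, so the union is just that shape — boundary = 85.00 mm; (whole slice rotated 35° about Z — lengths, areas and connectivity unchanged). So its perimeter = 85.00 mm. Layer 37 (z = 4.44): the cube (footprint 10.5×20.5) is included at this height (perimeter 62.00 mm); the cube at (9, -1) (footprint 24×15.5) is included at this height (perimeter 79.00 mm); the r=6 cylinder at (-1, 10.5) gives a regular 16-gon of circumradius 6 (constant along its height) (perimeter = 2·16·6.000·sin(180°/16) = 37.46 mm); the cube at (15, 2) is present — its section is the full 5.5×27.5 rectangle (perimeter 66.00 mm); After the difference (first − rest): starting from the 10.5×20.5 cube, the 24×15.5 cube at (9, -1) partially overlaps it — only the 21.75 mm² overlap (of its 372.00 mm²) is removed, clipping the outline; the r=6 cylinder at (-1, 10.5) partially overlaps it — only the 43.31 mm² overlap (of its 110.21 mm²) is removed, clipping the outline; the 5.5×27.5 cube at (15, 2) misses the remaining region (no effect) — boundary = 67.09 mm; the 14.5×28 cube at (0.5, 8) contributes its full rectangle (perimeter 85.00 mm); Combining (union): the regions partially overlap (shared area 85.85 mm²), so the edge portions inside another operand are dropped and the merged outline is re-measured after clipping — boundary = 108.77 mm; (rotated 35° about Z; rotation is an isometry so areas/perimeters/island counts are preserved). So its perimeter = 108.77 mm. Layer 37 is larger (108.77 vs 85.00 mm).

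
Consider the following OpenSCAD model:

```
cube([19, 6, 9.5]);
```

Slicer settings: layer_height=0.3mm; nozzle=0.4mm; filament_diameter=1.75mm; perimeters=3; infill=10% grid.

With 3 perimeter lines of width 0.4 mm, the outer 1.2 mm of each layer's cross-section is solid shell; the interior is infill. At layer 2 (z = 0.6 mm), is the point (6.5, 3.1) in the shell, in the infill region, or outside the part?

At z = 0.6 mm: the cube (footprint 19×6) is included at this height. Overall, the cross-section is a single solid region. The nearest boundary edge runs (19.00, 6.00)→(0.00, 6.00); distance from the point to it = 2.90 mm. The point is inside the cross-section and 2.90 mm from the nearest boundary — more than the 1.2 mm shell width (3 × 0.4), so it's in the infill interior.

infill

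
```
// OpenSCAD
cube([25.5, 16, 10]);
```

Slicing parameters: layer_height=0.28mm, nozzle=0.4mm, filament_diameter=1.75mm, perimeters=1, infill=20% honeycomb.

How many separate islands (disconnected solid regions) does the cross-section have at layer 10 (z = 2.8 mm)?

At z = 2.8 mm: the cube is present — its section is the full 25.5×16 rectangle. Overall, the cross-section is a single solid region. Island count = 1.

1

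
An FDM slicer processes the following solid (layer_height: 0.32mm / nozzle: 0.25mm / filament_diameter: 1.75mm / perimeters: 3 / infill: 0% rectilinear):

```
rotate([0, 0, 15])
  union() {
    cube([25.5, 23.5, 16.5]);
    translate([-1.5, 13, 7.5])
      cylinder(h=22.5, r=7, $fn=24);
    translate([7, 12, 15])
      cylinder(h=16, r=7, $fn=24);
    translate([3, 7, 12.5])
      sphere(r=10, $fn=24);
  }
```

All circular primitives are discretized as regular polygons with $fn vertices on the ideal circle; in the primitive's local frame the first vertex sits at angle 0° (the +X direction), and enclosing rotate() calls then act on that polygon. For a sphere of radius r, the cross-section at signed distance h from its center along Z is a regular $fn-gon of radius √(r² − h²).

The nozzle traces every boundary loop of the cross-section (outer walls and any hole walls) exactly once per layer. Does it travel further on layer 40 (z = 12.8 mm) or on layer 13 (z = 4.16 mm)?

layer 40 (z = 12.8 mm)

Layer 40 (z = 12.8): the cube is present — its section is the full 25.5×23.5 rectangle (perimeter 98.00 mm); the r=7 cylinder at (-1.5, 13) gives a regular 24-gon of circumradius 7 (constant along its height) (perimeter = 2·24·7.000·sin(180°/24) = 43.86 mm); the cylinder at (7, 12) is not intersected at this z (z outside [15, 31]); the r=10 sphere at (3, 7) contributes a regular 24-gon of circumradius √(10²−0.3²) = 9.995 (perimeter = 2·24·9.995·sin(180°/24) = 62.62 mm); Taking the union: the regions partially overlap (shared area 297.16 mm²), so the edge portions inside another operand are dropped and the merged outline is re-measured after clipping — boundary = 110.55 mm; (rotated 15° about Z; rotation is an isometry so areas/perimeters/island counts are preserved). So its perimeter = 110.55 mm. Layer 13 (z = 4.16): the cube (footprint 25.5×23.5) is included at this height (perimeter 98.00 mm); the cylinder at (-1.5, 13) does not reach this height (z outside [7.5, 30]); the cylinder at (7, 12) is absent (z outside [15, 31]); the sphere at (3, 7): section is a regular 24-gon, circumradius = √(r²−h²) = √(10²−8.34²) = 5.518 (perimeter = 2·24·5.518·sin(180°/24) = 34.57 mm); Taking the union: the regions partially overlap (shared area 78.48 mm²), so the edge portions inside another operand are dropped and the merged outline is re-measured after clipping — boundary = 99.73 mm; (whole slice rotated 15° about Z — lengths, areas and connectivity unchanged). So its perimeter = 99.73 mm. Layer 40 is larger (110.55 vs 99.73 mm).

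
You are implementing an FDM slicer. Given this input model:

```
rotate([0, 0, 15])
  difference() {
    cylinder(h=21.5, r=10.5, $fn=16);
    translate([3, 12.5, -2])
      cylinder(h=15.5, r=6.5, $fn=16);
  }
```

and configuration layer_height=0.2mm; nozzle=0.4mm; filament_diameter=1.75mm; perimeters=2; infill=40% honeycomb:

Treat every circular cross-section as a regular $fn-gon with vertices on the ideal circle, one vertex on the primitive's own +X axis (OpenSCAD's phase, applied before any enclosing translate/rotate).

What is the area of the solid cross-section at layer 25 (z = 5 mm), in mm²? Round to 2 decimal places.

At z = 5 mm: the r=10.5 cylinder contributes a regular 16-gon of circumradius 10.5 (area = (16/2)·10.500²·sin(360°/16) = 337.53 mm²); the cylinder at (3, 12.5): section is a regular 16-gon, circumradius r=6.5 (area = (16/2)·6.500²·sin(360°/16) = 129.35 mm²); Subtracting the remaining from the first: starting from the r=10.5 cylinder (337.53 mm²), the r=6.5 cylinder at (3, 12.5) partially overlaps it — only the 27.74 mm² overlap (of its 129.35 mm²) is removed, clipping the outline — area = 309.78 mm²; (rotated 15° about Z; rotation is an isometry so areas/perimeters/island counts are preserved). Overall, the cross-section is a single solid region. Net area = 309.78 mm².

309.78 mm²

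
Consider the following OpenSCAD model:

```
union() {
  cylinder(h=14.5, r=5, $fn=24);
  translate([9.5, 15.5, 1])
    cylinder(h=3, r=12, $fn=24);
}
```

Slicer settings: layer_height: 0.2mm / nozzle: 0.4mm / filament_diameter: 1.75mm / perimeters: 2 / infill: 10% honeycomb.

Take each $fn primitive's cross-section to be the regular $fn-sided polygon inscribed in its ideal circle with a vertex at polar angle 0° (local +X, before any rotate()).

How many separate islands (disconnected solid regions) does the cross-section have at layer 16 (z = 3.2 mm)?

2

At z = 3.2 mm: the r=5 cylinder gives a regular 24-gon of circumradius 5 (constant along its height); the cylinder at (9.5, 15.5): section is a regular 24-gon, circumradius r=12; Merging all regions: the 2 present regions are separate (no shared area or edge), so areas and boundary lengths simply add and each stays a separate island — 2 connected regions. Overall, the cross-section has 2 separate islands. Island count = 2.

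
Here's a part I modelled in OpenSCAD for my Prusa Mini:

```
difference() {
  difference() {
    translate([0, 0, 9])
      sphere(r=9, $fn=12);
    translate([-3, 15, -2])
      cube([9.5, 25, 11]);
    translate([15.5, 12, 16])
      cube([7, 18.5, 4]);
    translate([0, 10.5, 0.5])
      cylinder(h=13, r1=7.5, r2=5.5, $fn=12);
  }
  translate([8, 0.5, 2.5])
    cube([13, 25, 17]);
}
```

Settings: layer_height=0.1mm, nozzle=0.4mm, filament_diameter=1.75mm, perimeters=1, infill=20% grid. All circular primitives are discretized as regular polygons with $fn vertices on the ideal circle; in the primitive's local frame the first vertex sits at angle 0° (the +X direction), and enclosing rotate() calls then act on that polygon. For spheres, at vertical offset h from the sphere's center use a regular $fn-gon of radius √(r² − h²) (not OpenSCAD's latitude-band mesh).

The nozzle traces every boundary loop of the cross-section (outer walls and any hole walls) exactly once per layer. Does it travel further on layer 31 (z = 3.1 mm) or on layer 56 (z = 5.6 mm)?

Layer 31 (z = 3.1): the r=9 sphere slices to a regular 12-gon of circumradius 6.796 (√(r²−h²) with h=5.9 from center) (perimeter = 2·12·6.796·sin(180°/12) = 42.22 mm); the 9.5×25 cube at (-3, 15) contributes its full rectangle (perimeter 69.00 mm); the cube at (15.5, 12) does not reach this height (z outside [16, 20]); the cone at (0, 10.5): at t=0.200 of its height the radius interpolates to r₁+(r₂−r₁)t = 7.100, giving a regular 12-gon of that circumradius (perimeter = 2·12·7.100·sin(180°/12) = 44.10 mm); Subtracting the remaining from the first: starting from the r=9 sphere, the 9.5×25 cube at (-3, 15) misses the remaining region (no effect); the cone at (0, 10.5) partially overlaps it — only the 18.30 mm² overlap (of its 151.23 mm²) is removed, clipping the outline — boundary = 42.10 mm; the cube at (8, 0.5) (footprint 13×25) is included at this height (perimeter 76.00 mm); After the difference (first − rest): starting from that combined region, the 13×25 cube at (8, 0.5) misses the remaining region (no effect) — boundary = 42.10 mm. So its perimeter = 42.10 mm. Layer 56 (z = 5.6): the r=9 sphere slices to a regular 12-gon of circumradius 8.333 (√(r²−h²) with h=3.4 from center) (perimeter = 2·12·8.333·sin(180°/12) = 51.76 mm); the cube at (-3, 15) (footprint 9.5×25) is included at this height (perimeter 69.00 mm); the cube at (15.5, 12) is not intersected at this z (z outside [16, 20]); the cone at (0, 10.5) contributes a regular 12-gon of circumradius 6.715 (interpolated between r1=7.5 and r2=5.5 at t=0.392) (perimeter = 2·12·6.715·sin(180°/12) = 41.71 mm); Taking the first minus the rest: starting from the r=9 sphere, the 9.5×25 cube at (-3, 15) misses the remaining region (no effect); the cone at (0, 10.5) partially overlaps it — only the 29.61 mm² overlap (of its 135.29 mm²) is removed, clipping the outline — boundary = 52.38 mm; the cube at (8, 0.5) is present — its section is the full 13×25 rectangle (perimeter 76.00 mm); Taking the first minus the rest: starting from that combined region, the 13×25 cube at (8, 0.5) partially overlaps it — only the 0.07 mm² overlap (of its 325.00 mm²) is removed, clipping the outline — boundary = 52.55 mm. So its perimeter = 52.55 mm. Layer 56 is larger (52.55 vs 42.10 mm).

layer 56 (z = 5.6 mm)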